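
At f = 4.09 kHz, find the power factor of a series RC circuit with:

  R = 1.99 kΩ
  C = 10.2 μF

Step 1 — Angular frequency: ω = 2π·f = 2π·4090 = 2.57e+04 rad/s.
Step 2 — Component impedances:
  R: Z = R = 1990 Ω
  C: Z = 1/(jωC) = -j/(ω·C) = 0 - j3.815 Ω
Step 3 — Series combination: Z_total = R + C = 1990 - j3.815 Ω = 1990∠-0.1° Ω.
Step 4 — Power factor: PF = cos(φ) = Re(Z)/|Z| = 1990/1990 = 1.
Step 5 — Type: Im(Z) = -3.815 ⇒ leading (phase φ = -0.1°).

PF = 1 (leading, φ = -0.1°)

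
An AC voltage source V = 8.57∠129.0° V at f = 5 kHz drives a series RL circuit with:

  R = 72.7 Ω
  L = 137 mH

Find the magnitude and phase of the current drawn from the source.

Step 1 — Angular frequency: ω = 2π·f = 2π·5000 = 3.142e+04 rad/s.
Step 2 — Component impedances:
  R: Z = R = 72.7 Ω
  L: Z = jωL = j·3.142e+04·0.137 = 0 + j4304 Ω
Step 3 — Series combination: Z_total = R + L = 72.7 + j4304 Ω = 4305∠89.0° Ω.
Step 4 — Source phasor: V = 8.57∠129.0° V = -5.393 + j6.66 V.
Step 5 — Ohm's law: I = V / Z_total = (-5.393 + j6.66) / (72.7 + j4304) = 0.001526 + j0.001279 A.
Step 6 — Convert to polar: |I| = 0.001991 A, ∠I = 40.0°.

I = 0.001991∠40.0° A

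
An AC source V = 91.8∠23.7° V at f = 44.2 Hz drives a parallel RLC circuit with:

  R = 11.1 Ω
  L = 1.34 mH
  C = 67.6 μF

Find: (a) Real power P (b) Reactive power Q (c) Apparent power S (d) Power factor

Step 1 — Angular frequency: ω = 2π·f = 2π·44.2 = 277.7 rad/s.
Step 2 — Component impedances:
  R: Z = R = 11.1 Ω
  L: Z = jωL = j·277.7·0.00134 = 0 + j0.3721 Ω
  C: Z = 1/(jωC) = -j/(ω·C) = 0 - j53.27 Ω
Step 3 — Parallel combination: 1/Z_total = 1/R + 1/L + 1/C; Z_total = 0.01264 + j0.3743 Ω = 0.3745∠88.1° Ω.
Step 4 — Source phasor: V = 91.8∠23.7° V = 84.06 + j36.9 V.
Step 5 — Current: I = V / Z = 106 - j221 A = 245.1∠-64.4° A.
Step 6 — Complex power: S = V·I* = 759.2 + j2.249e+04 VA.
Step 7 — Real power: P = Re(S) = 759.2 W.
Step 8 — Reactive power: Q = Im(S) = 2.249e+04 VAR.
Step 9 — Apparent power: |S| = 2.25e+04 VA.
Step 10 — Power factor: PF = P/|S| = 0.03374 (lagging).

(a) P = 759.2 W  (b) Q = 2.249e+04 VAR  (c) S = 2.25e+04 VA  (d) PF = 0.03374 (lagging)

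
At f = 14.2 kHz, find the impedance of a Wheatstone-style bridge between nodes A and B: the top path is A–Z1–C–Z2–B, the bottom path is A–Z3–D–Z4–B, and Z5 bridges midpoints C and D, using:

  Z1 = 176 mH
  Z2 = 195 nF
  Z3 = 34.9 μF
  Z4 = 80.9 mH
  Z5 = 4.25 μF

Step 1 — Angular frequency: ω = 2π·f = 2π·1.42e+04 = 8.922e+04 rad/s.
Step 2 — Component impedances:
  Z1: Z = jωL = j·8.922e+04·0.176 = 0 + j1.57e+04 Ω
  Z2: Z = 1/(jωC) = -j/(ω·C) = 0 - j57.48 Ω
  Z3: Z = 1/(jωC) = -j/(ω·C) = 0 - j0.3211 Ω
  Z4: Z = jωL = j·8.922e+04·0.0809 = 0 + j7218 Ω
  Z5: Z = 1/(jωC) = -j/(ω·C) = 0 - j2.637 Ω
Step 3 — Bridge requires nodal analysis (the Z5 bridge couples midpoints C and D, so the two paths cannot be reduced to a simple series/parallel combination). Setting node B to ground and injecting 1 A at node A, the 3-node admittance system at A, C, D solves to V_A = Z_AB = 0 - j60.94 Ω = 60.94∠-90.0° Ω.

Z = 0 - j60.94 Ω = 60.94∠-90.0° Ω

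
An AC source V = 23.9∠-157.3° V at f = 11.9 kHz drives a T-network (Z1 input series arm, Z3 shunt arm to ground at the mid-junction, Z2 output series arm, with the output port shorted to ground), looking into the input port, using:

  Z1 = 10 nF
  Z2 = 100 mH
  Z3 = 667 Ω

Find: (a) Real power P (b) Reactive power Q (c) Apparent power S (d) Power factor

Step 1 — Angular frequency: ω = 2π·f = 2π·1.19e+04 = 7.477e+04 rad/s.
Step 2 — Component impedances:
  Z1: Z = 1/(jωC) = -j/(ω·C) = 0 - j1337 Ω
  Z2: Z = jωL = j·7.477e+04·0.1 = 0 + j7477 Ω
  Z3: Z = R = 667 Ω
Step 3 — With the output port shorted to ground, the output series arm Z2 runs from the junction to ground; the shunt arm Z3 also runs from the junction to ground. They appear in parallel: Z3 || Z2 = 661.7 + j59.03 Ω.
Step 4 — Series with input arm Z1: Z_in = Z1 + (Z3 || Z2) = 661.7 - j1278 Ω = 1440∠-62.6° Ω.
Step 5 — Source phasor: V = 23.9∠-157.3° V = -22.05 - j9.223 V.
Step 6 — Current: I = V / Z = -0.001351 - j0.01655 A = 0.0166∠-94.7° A.
Step 7 — Complex power: S = V·I* = 0.1824 - j0.3524 VA.
Step 8 — Real power: P = Re(S) = 0.1824 W.
Step 9 — Reactive power: Q = Im(S) = -0.3524 VAR.
Step 10 — Apparent power: |S| = 0.3968 VA.
Step 11 — Power factor: PF = P/|S| = 0.4597 (leading).

(a) P = 0.1824 W  (b) Q = -0.3524 VAR  (c) S = 0.3968 VA  (d) PF = 0.4597 (leading)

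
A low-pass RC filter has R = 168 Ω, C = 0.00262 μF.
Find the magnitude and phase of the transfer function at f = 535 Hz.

Step 1 — Angular frequency: ω = 2π·535 = 3362 rad/s.
Step 2 — Transfer function: H(jω) = 1/(1 + jωRC).
Step 3 — Denominator: 1 + jωRC = 1 + j·3362·168·2.62e-09 = 1 + j0.00148.
Step 4 — H = 1 - j0.00148.
Step 5 — Magnitude: |H| = 1 (-0.0 dB); phase: φ = -0.1°.

|H| = 1 (-0.0 dB), φ = -0.1°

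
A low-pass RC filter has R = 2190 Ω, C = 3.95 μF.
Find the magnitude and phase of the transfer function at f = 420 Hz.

Step 1 — Angular frequency: ω = 2π·420 = 2639 rad/s.
Step 2 — Transfer function: H(jω) = 1/(1 + jωRC).
Step 3 — Denominator: 1 + jωRC = 1 + j·2639·2190·3.95e-06 = 1 + j22.83.
Step 4 — H = 0.001915 - j0.04372.
Step 5 — Magnitude: |H| = 0.04376 (-27.2 dB); phase: φ = -87.5°.

|H| = 0.04376 (-27.2 dB), φ = -87.5°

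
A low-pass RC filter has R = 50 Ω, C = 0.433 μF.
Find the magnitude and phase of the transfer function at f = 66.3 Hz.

Step 1 — Angular frequency: ω = 2π·66.3 = 416.6 rad/s.
Step 2 — Transfer function: H(jω) = 1/(1 + jωRC).
Step 3 — Denominator: 1 + jωRC = 1 + j·416.6·50·4.33e-07 = 1 + j0.009019.
Step 4 — H = 0.9999 - j0.009018.
Step 5 — Magnitude: |H| = 1 (-0.0 dB); phase: φ = -0.5°.

|H| = 1 (-0.0 dB), φ = -0.5°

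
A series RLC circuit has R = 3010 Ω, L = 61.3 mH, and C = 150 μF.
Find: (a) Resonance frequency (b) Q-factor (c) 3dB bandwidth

Step 1 — Resonance: ω₀ = 1/√(LC) = 1/√(0.0613·0.00015) = 329.8 rad/s.
Step 2 — f₀ = ω₀/(2π) = 52.49 Hz.
Step 3 — Series Q: Q = ω₀L/R = 329.8·0.0613/3010 = 0.006716.
Step 4 — Bandwidth: Δω = ω₀/Q = 4.91e+04 rad/s; BW = Δω/(2π) = 7815 Hz.

(a) f₀ = 52.49 Hz  (b) Q = 0.006716  (c) BW = 7815 Hz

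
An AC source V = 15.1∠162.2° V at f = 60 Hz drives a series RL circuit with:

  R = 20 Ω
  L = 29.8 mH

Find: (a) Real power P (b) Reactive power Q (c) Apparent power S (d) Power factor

Step 1 — Angular frequency: ω = 2π·f = 2π·60 = 377 rad/s.
Step 2 — Component impedances:
  R: Z = R = 20 Ω
  L: Z = jωL = j·377·0.0298 = 0 + j11.23 Ω
Step 3 — Series combination: Z_total = R + L = 20 + j11.23 Ω = 22.94∠29.3° Ω.
Step 4 — Source phasor: V = 15.1∠162.2° V = -14.38 + j4.616 V.
Step 5 — Current: I = V / Z = -0.4479 + j0.4824 A = 0.6583∠132.9° A.
Step 6 — Complex power: S = V·I* = 8.666 + j4.868 VA.
Step 7 — Real power: P = Re(S) = 8.666 W.
Step 8 — Reactive power: Q = Im(S) = 4.868 VAR.
Step 9 — Apparent power: |S| = 9.94 VA.
Step 10 — Power factor: PF = P/|S| = 0.8719 (lagging).

(a) P = 8.666 W  (b) Q = 4.868 VAR  (c) S = 9.94 VA  (d) PF = 0.8719 (lagging)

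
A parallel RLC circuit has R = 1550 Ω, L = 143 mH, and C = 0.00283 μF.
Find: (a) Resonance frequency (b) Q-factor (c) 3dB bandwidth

Step 1 — Resonance: ω₀ = 1/√(LC) = 1/√(0.143·2.83e-09) = 4.971e+04 rad/s.
Step 2 — f₀ = ω₀/(2π) = 7912 Hz.
Step 3 — Parallel Q: Q = R/(ω₀L) = 1550/(4.971e+04·0.143) = 0.2181.
Step 4 — Bandwidth: Δω = ω₀/Q = 2.28e+05 rad/s; BW = Δω/(2π) = 3.628e+04 Hz.

(a) f₀ = 7912 Hz  (b) Q = 0.2181  (c) BW = 3.628e+04 Hz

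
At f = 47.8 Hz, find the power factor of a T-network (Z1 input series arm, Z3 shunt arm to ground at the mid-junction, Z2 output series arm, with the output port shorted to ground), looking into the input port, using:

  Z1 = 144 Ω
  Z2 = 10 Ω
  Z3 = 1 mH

Step 1 — Angular frequency: ω = 2π·f = 2π·47.8 = 300.3 rad/s.
Step 2 — Component impedances:
  Z1: Z = R = 144 Ω
  Z2: Z = R = 10 Ω
  Z3: Z = jωL = j·300.3·0.001 = 0 + j0.3003 Ω
Step 3 — With the output port shorted to ground, the output series arm Z2 runs from the junction to ground; the shunt arm Z3 also runs from the junction to ground. They appear in parallel: Z3 || Z2 = 0.009012 + j0.3001 Ω.
Step 4 — Series with input arm Z1: Z_in = Z1 + (Z3 || Z2) = 144 + j0.3001 Ω = 144∠0.1° Ω.
Step 5 — Power factor: PF = cos(φ) = Re(Z)/|Z| = 144/144 = 1.
Step 6 — Type: Im(Z) = 0.3001 ⇒ lagging (phase φ = 0.1°).

PF = 1 (lagging, φ = 0.1°)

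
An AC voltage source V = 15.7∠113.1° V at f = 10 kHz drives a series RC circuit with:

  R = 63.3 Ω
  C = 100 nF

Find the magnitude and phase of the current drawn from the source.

Step 1 — Angular frequency: ω = 2π·f = 2π·1e+04 = 6.283e+04 rad/s.
Step 2 — Component impedances:
  R: Z = R = 63.3 Ω
  C: Z = 1/(jωC) = -j/(ω·C) = 0 - j159.2 Ω
Step 3 — Series combination: Z_total = R + C = 63.3 - j159.2 Ω = 171.3∠-68.3° Ω.
Step 4 — Source phasor: V = 15.7∠113.1° V = -6.16 + j14.44 V.
Step 5 — Ohm's law: I = V / Z_total = (-6.16 + j14.44) / (63.3 - j159.2) = -0.09163 - j0.002257 A.
Step 6 — Convert to polar: |I| = 0.09166 A, ∠I = -178.6°.

I = 0.09166∠-178.6° A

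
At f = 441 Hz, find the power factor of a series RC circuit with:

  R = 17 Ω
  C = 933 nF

Step 1 — Angular frequency: ω = 2π·f = 2π·441 = 2771 rad/s.
Step 2 — Component impedances:
  R: Z = R = 17 Ω
  C: Z = 1/(jωC) = -j/(ω·C) = 0 - j386.8 Ω
Step 3 — Series combination: Z_total = R + C = 17 - j386.8 Ω = 387.2∠-87.5° Ω.
Step 4 — Power factor: PF = cos(φ) = Re(Z)/|Z| = 17/387.19 = 0.04391.
Step 5 — Type: Im(Z) = -386.8 ⇒ leading (phase φ = -87.5°).

PF = 0.04391 (leading, φ = -87.5°)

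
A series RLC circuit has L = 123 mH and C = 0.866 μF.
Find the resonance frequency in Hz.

Step 1 — Resonance condition Im(Z)=0 gives ω₀ = 1/√(LC).
Step 2 — ω₀ = 1/√(0.123·8.66e-07) = 3064 rad/s.
Step 3 — f₀ = ω₀/(2π) = 487.7 Hz.

f₀ = 487.7 Hz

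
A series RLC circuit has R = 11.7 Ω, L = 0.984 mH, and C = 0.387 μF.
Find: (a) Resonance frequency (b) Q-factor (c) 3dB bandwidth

Step 1 — Resonance condition Im(Z)=0 gives ω₀ = 1/√(LC).
Step 2 — ω₀ = 1/√(0.000984·3.87e-07) = 5.124e+04 rad/s.
Step 3 — f₀ = ω₀/(2π) = 8156 Hz.
Step 4 — Series Q: Q = ω₀L/R = 5.124e+04·0.000984/11.7 = 4.31.
Step 5 — 3dB bandwidth: Δω = ω₀/Q = 1.189e+04 rad/s; BW = Δω/(2π) = 1892 Hz.

(a) f₀ = 8156 Hz  (b) Q = 4.31  (c) BW = 1892 Hz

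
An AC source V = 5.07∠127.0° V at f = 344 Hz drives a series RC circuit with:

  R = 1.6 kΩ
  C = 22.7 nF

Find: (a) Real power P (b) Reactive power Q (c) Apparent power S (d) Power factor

Step 1 — Angular frequency: ω = 2π·f = 2π·344 = 2161 rad/s.
Step 2 — Component impedances:
  R: Z = R = 1600 Ω
  C: Z = 1/(jωC) = -j/(ω·C) = 0 - j2.038e+04 Ω
Step 3 — Series combination: Z_total = R + C = 1600 - j2.038e+04 Ω = 2.044e+04∠-85.5° Ω.
Step 4 — Source phasor: V = 5.07∠127.0° V = -3.051 + j4.049 V.
Step 5 — Current: I = V / Z = -0.0002091 - j0.0001333 A = 0.000248∠-147.5° A.
Step 6 — Complex power: S = V·I* = 9.84e-05 - j0.001253 VA.
Step 7 — Real power: P = Re(S) = 9.84e-05 W.
Step 8 — Reactive power: Q = Im(S) = -0.001253 VAR.
Step 9 — Apparent power: |S| = 0.001257 VA.
Step 10 — Power factor: PF = P/|S| = 0.07826 (leading).

(a) P = 9.84e-05 W  (b) Q = -0.001253 VAR  (c) S = 0.001257 VA  (d) PF = 0.07826 (leading)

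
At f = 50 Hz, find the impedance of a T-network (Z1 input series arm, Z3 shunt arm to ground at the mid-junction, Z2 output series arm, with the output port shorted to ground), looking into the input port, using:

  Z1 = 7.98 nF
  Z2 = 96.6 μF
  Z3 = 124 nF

Step 1 — Angular frequency: ω = 2π·f = 2π·50 = 314.2 rad/s.
Step 2 — Component impedances:
  Z1: Z = 1/(jωC) = -j/(ω·C) = 0 - j3.989e+05 Ω
  Z2: Z = 1/(jωC) = -j/(ω·C) = 0 - j32.95 Ω
  Z3: Z = 1/(jωC) = -j/(ω·C) = 0 - j2.567e+04 Ω
Step 3 — With the output port shorted to ground, the output series arm Z2 runs from the junction to ground; the shunt arm Z3 also runs from the junction to ground. They appear in parallel: Z3 || Z2 = 0 - j32.91 Ω.
Step 4 — Series with input arm Z1: Z_in = Z1 + (Z3 || Z2) = 0 - j3.989e+05 Ω = 3.989e+05∠-90.0° Ω.

Z = 0 - j3.989e+05 Ω = 3.989e+05∠-90.0° Ω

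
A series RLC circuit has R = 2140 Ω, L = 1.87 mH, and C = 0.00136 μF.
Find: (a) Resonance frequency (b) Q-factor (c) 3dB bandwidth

Step 1 — Resonance condition Im(Z)=0 gives ω₀ = 1/√(LC).
Step 2 — ω₀ = 1/√(0.00187·1.36e-09) = 6.271e+05 rad/s.
Step 3 — f₀ = ω₀/(2π) = 9.98e+04 Hz.
Step 4 — Series Q: Q = ω₀L/R = 6.271e+05·0.00187/2140 = 0.5479.
Step 5 — 3dB bandwidth: Δω = ω₀/Q = 1.144e+06 rad/s; BW = Δω/(2π) = 1.821e+05 Hz.

(a) f₀ = 9.98e+04 Hz  (b) Q = 0.5479  (c) BW = 1.821e+05 Hz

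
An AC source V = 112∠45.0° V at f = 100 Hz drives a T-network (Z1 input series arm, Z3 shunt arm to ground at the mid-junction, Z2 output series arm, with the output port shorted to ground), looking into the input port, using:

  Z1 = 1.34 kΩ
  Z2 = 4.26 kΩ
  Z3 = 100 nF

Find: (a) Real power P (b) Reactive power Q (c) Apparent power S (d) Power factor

Step 1 — Angular frequency: ω = 2π·f = 2π·100 = 628.3 rad/s.
Step 2 — Component impedances:
  Z1: Z = R = 1340 Ω
  Z2: Z = R = 4260 Ω
  Z3: Z = 1/(jωC) = -j/(ω·C) = 0 - j1.592e+04 Ω
Step 3 — With the output port shorted to ground, the output series arm Z2 runs from the junction to ground; the shunt arm Z3 also runs from the junction to ground. They appear in parallel: Z3 || Z2 = 3975 - j1064 Ω.
Step 4 — Series with input arm Z1: Z_in = Z1 + (Z3 || Z2) = 5315 - j1064 Ω = 5421∠-11.3° Ω.
Step 5 — Source phasor: V = 112∠45.0° V = 79.2 + j79.2 V.
Step 6 — Current: I = V / Z = 0.01146 + j0.01719 A = 0.02066∠56.3° A.
Step 7 — Complex power: S = V·I* = 2.269 - j0.4542 VA.
Step 8 — Real power: P = Re(S) = 2.269 W.
Step 9 — Reactive power: Q = Im(S) = -0.4542 VAR.
Step 10 — Apparent power: |S| = 2.314 VA.
Step 11 — Power factor: PF = P/|S| = 0.9805 (leading).

(a) P = 2.269 W  (b) Q = -0.4542 VAR  (c) S = 2.314 VA  (d) PF = 0.9805 (leading)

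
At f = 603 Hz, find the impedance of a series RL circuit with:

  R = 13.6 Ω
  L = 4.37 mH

Step 1 — Angular frequency: ω = 2π·f = 2π·603 = 3789 rad/s.
Step 2 — Component impedances:
  R: Z = R = 13.6 Ω
  L: Z = jωL = j·3789·0.00437 = 0 + j16.56 Ω
Step 3 — Series combination: Z_total = R + L = 13.6 + j16.56 Ω = 21.43∠50.6° Ω.

Z = 13.6 + j16.56 Ω = 21.43∠50.6° Ω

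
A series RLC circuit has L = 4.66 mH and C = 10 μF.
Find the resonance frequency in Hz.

Step 1 — Resonance condition Im(Z)=0 gives ω₀ = 1/√(LC).
Step 2 — ω₀ = 1/√(0.00466·1e-05) = 4632 rad/s.
Step 3 — f₀ = ω₀/(2π) = 737.3 Hz.

f₀ = 737.3 Hz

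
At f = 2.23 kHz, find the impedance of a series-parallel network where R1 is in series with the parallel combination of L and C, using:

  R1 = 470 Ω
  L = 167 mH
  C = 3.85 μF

Step 1 — Angular frequency: ω = 2π·f = 2π·2230 = 1.401e+04 rad/s.
Step 2 — Component impedances:
  R1: Z = R = 470 Ω
  L: Z = jωL = j·1.401e+04·0.167 = 0 + j2340 Ω
  C: Z = 1/(jωC) = -j/(ω·C) = 0 - j18.54 Ω
Step 3 — Parallel branch: L || C = 1/(1/L + 1/C) = 0 - j18.69 Ω.
Step 4 — Series with R1: Z_total = R1 + (L || C) = 470 - j18.69 Ω = 470.4∠-2.3° Ω.

Z = 470 - j18.69 Ω = 470.4∠-2.3° Ω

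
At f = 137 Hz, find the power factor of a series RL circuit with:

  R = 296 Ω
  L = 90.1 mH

Step 1 — Angular frequency: ω = 2π·f = 2π·137 = 860.8 rad/s.
Step 2 — Component impedances:
  R: Z = R = 296 Ω
  L: Z = jωL = j·860.8·0.0901 = 0 + j77.56 Ω
Step 3 — Series combination: Z_total = R + L = 296 + j77.56 Ω = 306∠14.7° Ω.
Step 4 — Power factor: PF = cos(φ) = Re(Z)/|Z| = 296/306 = 0.9673.
Step 5 — Type: Im(Z) = 77.56 ⇒ lagging (phase φ = 14.7°).

PF = 0.9673 (lagging, φ = 14.7°)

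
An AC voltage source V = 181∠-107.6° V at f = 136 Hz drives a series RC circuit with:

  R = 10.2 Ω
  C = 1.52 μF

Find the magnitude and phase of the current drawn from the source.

Step 1 — Angular frequency: ω = 2π·f = 2π·136 = 854.5 rad/s.
Step 2 — Component impedances:
  R: Z = R = 10.2 Ω
  C: Z = 1/(jωC) = -j/(ω·C) = 0 - j769.9 Ω
Step 3 — Series combination: Z_total = R + C = 10.2 - j769.9 Ω = 770∠-89.2° Ω.
Step 4 — Source phasor: V = 181∠-107.6° V = -54.73 - j172.5 V.
Step 5 — Ohm's law: I = V / Z_total = (-54.73 - j172.5) / (10.2 - j769.9) = 0.2231 - j0.07404 A.
Step 6 — Convert to polar: |I| = 0.2351 A, ∠I = -18.4°.

I = 0.2351∠-18.4° A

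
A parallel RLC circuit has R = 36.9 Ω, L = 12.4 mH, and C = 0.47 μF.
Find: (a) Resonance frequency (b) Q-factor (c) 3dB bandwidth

Step 1 — Resonance: ω₀ = 1/√(LC) = 1/√(0.0124·4.7e-07) = 1.31e+04 rad/s.
Step 2 — f₀ = ω₀/(2π) = 2085 Hz.
Step 3 — Parallel Q: Q = R/(ω₀L) = 36.9/(1.31e+04·0.0124) = 0.2272.
Step 4 — Bandwidth: Δω = ω₀/Q = 5.766e+04 rad/s; BW = Δω/(2π) = 9177 Hz.

(a) f₀ = 2085 Hz  (b) Q = 0.2272  (c) BW = 9177 Hz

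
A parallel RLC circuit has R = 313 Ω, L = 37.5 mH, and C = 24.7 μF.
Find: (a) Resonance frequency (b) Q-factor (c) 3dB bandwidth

Step 1 — Resonance: ω₀ = 1/√(LC) = 1/√(0.0375·2.47e-05) = 1039 rad/s.
Step 2 — f₀ = ω₀/(2π) = 165.4 Hz.
Step 3 — Parallel Q: Q = R/(ω₀L) = 313/(1039·0.0375) = 8.033.
Step 4 — Bandwidth: Δω = ω₀/Q = 129.3 rad/s; BW = Δω/(2π) = 20.59 Hz.

(a) f₀ = 165.4 Hz  (b) Q = 8.033  (c) BW = 20.59 Hz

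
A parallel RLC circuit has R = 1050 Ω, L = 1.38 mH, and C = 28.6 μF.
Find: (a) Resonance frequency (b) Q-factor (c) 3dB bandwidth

Step 1 — Resonance: ω₀ = 1/√(LC) = 1/√(0.00138·2.86e-05) = 5034 rad/s.
Step 2 — f₀ = ω₀/(2π) = 801.1 Hz.
Step 3 — Parallel Q: Q = R/(ω₀L) = 1050/(5034·0.00138) = 151.2.
Step 4 — Bandwidth: Δω = ω₀/Q = 33.3 rad/s; BW = Δω/(2π) = 5.3 Hz.

(a) f₀ = 801.1 Hz  (b) Q = 151.2  (c) BW = 5.3 Hz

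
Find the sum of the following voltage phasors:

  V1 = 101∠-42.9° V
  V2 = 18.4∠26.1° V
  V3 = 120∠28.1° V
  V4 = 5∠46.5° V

Step 1 — Convert each phasor to rectangular form:
  V1 = 101·(cos(-42.9°) + j·sin(-42.9°)) = 73.99 - j68.75 V
  V2 = 18.4·(cos(26.1°) + j·sin(26.1°)) = 16.52 + j8.095 V
  V3 = 120·(cos(28.1°) + j·sin(28.1°)) = 105.9 + j56.52 V
  V4 = 5·(cos(46.5°) + j·sin(46.5°)) = 3.442 + j3.627 V
Step 2 — Sum components: V_total = 199.8 - j0.5096 V.
Step 3 — Convert to polar: |V_total| = 199.8 V, ∠V_total = -0.1°.

V_total = 199.8∠-0.1° V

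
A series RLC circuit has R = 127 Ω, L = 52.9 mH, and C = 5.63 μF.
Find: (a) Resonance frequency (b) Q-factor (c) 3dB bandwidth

Step 1 — Resonance: ω₀ = 1/√(LC) = 1/√(0.0529·5.63e-06) = 1832 rad/s.
Step 2 — f₀ = ω₀/(2π) = 291.6 Hz.
Step 3 — Series Q: Q = ω₀L/R = 1832·0.0529/127 = 0.7633.
Step 4 — Bandwidth: Δω = ω₀/Q = 2401 rad/s; BW = Δω/(2π) = 382.1 Hz.

(a) f₀ = 291.6 Hz  (b) Q = 0.7633  (c) BW = 382.1 Hz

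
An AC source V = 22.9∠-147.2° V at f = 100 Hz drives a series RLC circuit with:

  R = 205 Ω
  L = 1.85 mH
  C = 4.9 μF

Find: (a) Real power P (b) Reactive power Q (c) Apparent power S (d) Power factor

Step 1 — Angular frequency: ω = 2π·f = 2π·100 = 628.3 rad/s.
Step 2 — Component impedances:
  R: Z = R = 205 Ω
  L: Z = jωL = j·628.3·0.00185 = 0 + j1.162 Ω
  C: Z = 1/(jωC) = -j/(ω·C) = 0 - j324.8 Ω
Step 3 — Series combination: Z_total = R + L + C = 205 - j323.6 Ω = 383.1∠-57.6° Ω.
Step 4 — Source phasor: V = 22.9∠-147.2° V = -19.25 - j12.41 V.
Step 5 — Current: I = V / Z = 0.0004687 - j0.05977 A = 0.05977∠-89.6° A.
Step 6 — Complex power: S = V·I* = 0.7325 - j1.156 VA.
Step 7 — Real power: P = Re(S) = 0.7325 W.
Step 8 — Reactive power: Q = Im(S) = -1.156 VAR.
Step 9 — Apparent power: |S| = 1.369 VA.
Step 10 — Power factor: PF = P/|S| = 0.5351 (leading).

(a) P = 0.7325 W  (b) Q = -1.156 VAR  (c) S = 1.369 VA  (d) PF = 0.5351 (leading)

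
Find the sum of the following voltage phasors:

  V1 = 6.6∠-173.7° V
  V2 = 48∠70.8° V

Step 1 — Convert each phasor to rectangular form:
  V1 = 6.6·(cos(-173.7°) + j·sin(-173.7°)) = -6.56 - j0.7242 V
  V2 = 48·(cos(70.8°) + j·sin(70.8°)) = 15.79 + j45.33 V
Step 2 — Sum components: V_total = 9.225 + j44.61 V.
Step 3 — Convert to polar: |V_total| = 45.55 V, ∠V_total = 78.3°.

V_total = 45.55∠78.3° V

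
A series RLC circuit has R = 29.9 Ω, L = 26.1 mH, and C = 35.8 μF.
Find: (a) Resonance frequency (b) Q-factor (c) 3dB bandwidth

Step 1 — Resonance condition Im(Z)=0 gives ω₀ = 1/√(LC).
Step 2 — ω₀ = 1/√(0.0261·3.58e-05) = 1035 rad/s.
Step 3 — f₀ = ω₀/(2π) = 164.6 Hz.
Step 4 — Series Q: Q = ω₀L/R = 1035·0.0261/29.9 = 0.903.
Step 5 — 3dB bandwidth: Δω = ω₀/Q = 1146 rad/s; BW = Δω/(2π) = 182.3 Hz.

(a) f₀ = 164.6 Hz  (b) Q = 0.903  (c) BW = 182.3 Hz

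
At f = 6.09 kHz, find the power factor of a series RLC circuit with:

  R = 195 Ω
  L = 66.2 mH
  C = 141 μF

Step 1 — Angular frequency: ω = 2π·f = 2π·6090 = 3.826e+04 rad/s.
Step 2 — Component impedances:
  R: Z = R = 195 Ω
  L: Z = jωL = j·3.826e+04·0.0662 = 0 + j2533 Ω
  C: Z = 1/(jωC) = -j/(ω·C) = 0 - j0.1853 Ω
Step 3 — Series combination: Z_total = R + L + C = 195 + j2533 Ω = 2540∠85.6° Ω.
Step 4 — Power factor: PF = cos(φ) = Re(Z)/|Z| = 195/2540.4 = 0.07676.
Step 5 — Type: Im(Z) = 2533 ⇒ lagging (phase φ = 85.6°).

PF = 0.07676 (lagging, φ = 85.6°)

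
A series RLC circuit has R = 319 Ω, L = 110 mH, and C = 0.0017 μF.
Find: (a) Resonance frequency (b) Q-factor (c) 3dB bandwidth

Step 1 — Resonance: ω₀ = 1/√(LC) = 1/√(0.11·1.7e-09) = 7.313e+04 rad/s.
Step 2 — f₀ = ω₀/(2π) = 1.164e+04 Hz.
Step 3 — Series Q: Q = ω₀L/R = 7.313e+04·0.11/319 = 25.22.
Step 4 — Bandwidth: Δω = ω₀/Q = 2900 rad/s; BW = Δω/(2π) = 461.5 Hz.

(a) f₀ = 1.164e+04 Hz  (b) Q = 25.22  (c) BW = 461.5 Hz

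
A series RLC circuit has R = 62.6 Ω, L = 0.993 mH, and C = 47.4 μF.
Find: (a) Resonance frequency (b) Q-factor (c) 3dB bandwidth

Step 1 — Resonance: ω₀ = 1/√(LC) = 1/√(0.000993·4.74e-05) = 4609 rad/s.
Step 2 — f₀ = ω₀/(2π) = 733.6 Hz.
Step 3 — Series Q: Q = ω₀L/R = 4609·0.000993/62.6 = 0.07312.
Step 4 — Bandwidth: Δω = ω₀/Q = 6.304e+04 rad/s; BW = Δω/(2π) = 1.003e+04 Hz.

(a) f₀ = 733.6 Hz  (b) Q = 0.07312  (c) BW = 1.003e+04 Hz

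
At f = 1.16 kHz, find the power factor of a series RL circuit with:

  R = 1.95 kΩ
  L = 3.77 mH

Step 1 — Angular frequency: ω = 2π·f = 2π·1160 = 7288 rad/s.
Step 2 — Component impedances:
  R: Z = R = 1950 Ω
  L: Z = jωL = j·7288·0.00377 = 0 + j27.48 Ω
Step 3 — Series combination: Z_total = R + L = 1950 + j27.48 Ω = 1950∠0.8° Ω.
Step 4 — Power factor: PF = cos(φ) = Re(Z)/|Z| = 1950/1950.2 = 0.9999.
Step 5 — Type: Im(Z) = 27.48 ⇒ lagging (phase φ = 0.8°).

PF = 0.9999 (lagging, φ = 0.8°)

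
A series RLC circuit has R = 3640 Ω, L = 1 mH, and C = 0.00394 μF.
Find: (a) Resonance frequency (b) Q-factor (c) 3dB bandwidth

Step 1 — Resonance condition Im(Z)=0 gives ω₀ = 1/√(LC).
Step 2 — ω₀ = 1/√(0.001·3.94e-09) = 5.038e+05 rad/s.
Step 3 — f₀ = ω₀/(2π) = 8.018e+04 Hz.
Step 4 — Series Q: Q = ω₀L/R = 5.038e+05·0.001/3640 = 0.1384.
Step 5 — 3dB bandwidth: Δω = ω₀/Q = 3.64e+06 rad/s; BW = Δω/(2π) = 5.793e+05 Hz.

(a) f₀ = 8.018e+04 Hz  (b) Q = 0.1384  (c) BW = 5.793e+05 Hz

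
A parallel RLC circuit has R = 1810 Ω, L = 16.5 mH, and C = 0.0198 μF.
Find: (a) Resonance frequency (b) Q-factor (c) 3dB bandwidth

Step 1 — Resonance: ω₀ = 1/√(LC) = 1/√(0.0165·1.98e-08) = 5.533e+04 rad/s.
Step 2 — f₀ = ω₀/(2π) = 8805 Hz.
Step 3 — Parallel Q: Q = R/(ω₀L) = 1810/(5.533e+04·0.0165) = 1.983.
Step 4 — Bandwidth: Δω = ω₀/Q = 2.79e+04 rad/s; BW = Δω/(2π) = 4441 Hz.

(a) f₀ = 8805 Hz  (b) Q = 1.983  (c) BW = 4441 Hz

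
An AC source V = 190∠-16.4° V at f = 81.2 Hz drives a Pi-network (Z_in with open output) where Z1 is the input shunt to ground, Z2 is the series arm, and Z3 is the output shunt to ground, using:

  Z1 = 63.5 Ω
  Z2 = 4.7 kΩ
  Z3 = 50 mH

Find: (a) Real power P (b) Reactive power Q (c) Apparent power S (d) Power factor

Step 1 — Angular frequency: ω = 2π·f = 2π·81.2 = 510.2 rad/s.
Step 2 — Component impedances:
  Z1: Z = R = 63.5 Ω
  Z2: Z = R = 4700 Ω
  Z3: Z = jωL = j·510.2·0.05 = 0 + j25.51 Ω
Step 3 — With open output, the series arm Z2 and the output shunt Z3 appear in series to ground: Z2 + Z3 = 4700 + j25.51 Ω.
Step 4 — Parallel with input shunt Z1: Z_in = Z1 || (Z2 + Z3) = 62.65 + j0.004533 Ω = 62.65∠0.0° Ω.
Step 5 — Source phasor: V = 190∠-16.4° V = 182.3 - j53.64 V.
Step 6 — Current: I = V / Z = 2.909 - j0.8564 A = 3.033∠-16.4° A.
Step 7 — Complex power: S = V·I* = 576.2 + j0.04169 VA.
Step 8 — Real power: P = Re(S) = 576.2 W.
Step 9 — Reactive power: Q = Im(S) = 0.04169 VAR.
Step 10 — Apparent power: |S| = 576.2 VA.
Step 11 — Power factor: PF = P/|S| = 1 (lagging).

(a) P = 576.2 W  (b) Q = 0.04169 VAR  (c) S = 576.2 VA  (d) PF = 1 (lagging)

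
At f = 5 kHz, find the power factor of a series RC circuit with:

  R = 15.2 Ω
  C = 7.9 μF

Step 1 — Angular frequency: ω = 2π·f = 2π·5000 = 3.142e+04 rad/s.
Step 2 — Component impedances:
  R: Z = R = 15.2 Ω
  C: Z = 1/(jωC) = -j/(ω·C) = 0 - j4.029 Ω
Step 3 — Series combination: Z_total = R + C = 15.2 - j4.029 Ω = 15.72∠-14.8° Ω.
Step 4 — Power factor: PF = cos(φ) = Re(Z)/|Z| = 15.2/15.725 = 0.9666.
Step 5 — Type: Im(Z) = -4.029 ⇒ leading (phase φ = -14.8°).

PF = 0.9666 (leading, φ = -14.8°)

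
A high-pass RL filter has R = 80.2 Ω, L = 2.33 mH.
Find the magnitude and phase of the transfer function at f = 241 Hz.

Step 1 — Angular frequency: ω = 2π·241 = 1514 rad/s.
Step 2 — Transfer function: H(jω) = jωL/(R + jωL).
Step 3 — Numerator jωL = j·3.528; denominator R + jωL = 80.2 + j3.528.
Step 4 — H = 0.001932 + j0.04391.
Step 5 — Magnitude: |H| = 0.04395 (-27.1 dB); phase: φ = 87.5°.

|H| = 0.04395 (-27.1 dB), φ = 87.5°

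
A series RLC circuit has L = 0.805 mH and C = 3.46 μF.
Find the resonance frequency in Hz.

Step 1 — Resonance condition Im(Z)=0 gives ω₀ = 1/√(LC).
Step 2 — ω₀ = 1/√(0.000805·3.46e-06) = 1.895e+04 rad/s.
Step 3 — f₀ = ω₀/(2π) = 3016 Hz.

f₀ = 3016 Hz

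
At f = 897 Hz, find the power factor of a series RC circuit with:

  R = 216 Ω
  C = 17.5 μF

Step 1 — Angular frequency: ω = 2π·f = 2π·897 = 5636 rad/s.
Step 2 — Component impedances:
  R: Z = R = 216 Ω
  C: Z = 1/(jωC) = -j/(ω·C) = 0 - j10.14 Ω
Step 3 — Series combination: Z_total = R + C = 216 - j10.14 Ω = 216.2∠-2.7° Ω.
Step 4 — Power factor: PF = cos(φ) = Re(Z)/|Z| = 216/216.24 = 0.9989.
Step 5 — Type: Im(Z) = -10.14 ⇒ leading (phase φ = -2.7°).

PF = 0.9989 (leading, φ = -2.7°)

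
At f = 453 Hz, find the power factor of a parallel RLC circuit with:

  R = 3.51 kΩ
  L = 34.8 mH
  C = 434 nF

Step 1 — Angular frequency: ω = 2π·f = 2π·453 = 2846 rad/s.
Step 2 — Component impedances:
  R: Z = R = 3510 Ω
  L: Z = jωL = j·2846·0.0348 = 0 + j99.05 Ω
  C: Z = 1/(jωC) = -j/(ω·C) = 0 - j809.5 Ω
Step 3 — Parallel combination: 1/Z_total = 1/R + 1/L + 1/C; Z_total = 3.625 + j112.7 Ω = 112.8∠88.2° Ω.
Step 4 — Power factor: PF = cos(φ) = Re(Z)/|Z| = 3.625/112.8 = 0.03214.
Step 5 — Type: Im(Z) = 112.7 ⇒ lagging (phase φ = 88.2°).

PF = 0.03214 (lagging, φ = 88.2°)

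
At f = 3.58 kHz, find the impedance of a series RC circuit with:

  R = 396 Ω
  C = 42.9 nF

Step 1 — Angular frequency: ω = 2π·f = 2π·3580 = 2.249e+04 rad/s.
Step 2 — Component impedances:
  R: Z = R = 396 Ω
  C: Z = 1/(jωC) = -j/(ω·C) = 0 - j1036 Ω
Step 3 — Series combination: Z_total = R + C = 396 - j1036 Ω = 1109∠-69.1° Ω.

Z = 396 - j1036 Ω = 1109∠-69.1° Ω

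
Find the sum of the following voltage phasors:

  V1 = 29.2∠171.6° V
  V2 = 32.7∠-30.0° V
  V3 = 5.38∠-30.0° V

Step 1 — Convert each phasor to rectangular form:
  V1 = 29.2·(cos(171.6°) + j·sin(171.6°)) = -28.89 + j4.266 V
  V2 = 32.7·(cos(-30.0°) + j·sin(-30.0°)) = 28.32 - j16.35 V
  V3 = 5.38·(cos(-30.0°) + j·sin(-30.0°)) = 4.659 - j2.69 V
Step 2 — Sum components: V_total = 4.091 - j14.77 V.
Step 3 — Convert to polar: |V_total| = 15.33 V, ∠V_total = -74.5°.

V_total = 15.33∠-74.5° V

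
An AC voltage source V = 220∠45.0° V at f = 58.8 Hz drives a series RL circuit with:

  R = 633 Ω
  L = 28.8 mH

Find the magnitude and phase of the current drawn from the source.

Step 1 — Angular frequency: ω = 2π·f = 2π·58.8 = 369.5 rad/s.
Step 2 — Component impedances:
  R: Z = R = 633 Ω
  L: Z = jωL = j·369.5·0.0288 = 0 + j10.64 Ω
Step 3 — Series combination: Z_total = R + L = 633 + j10.64 Ω = 633.1∠1.0° Ω.
Step 4 — Source phasor: V = 220∠45.0° V = 155.6 + j155.6 V.
Step 5 — Ohm's law: I = V / Z_total = (155.6 + j155.6) / (633 + j10.64) = 0.2498 + j0.2416 A.
Step 6 — Convert to polar: |I| = 0.3475 A, ∠I = 44.0°.

I = 0.3475∠44.0° A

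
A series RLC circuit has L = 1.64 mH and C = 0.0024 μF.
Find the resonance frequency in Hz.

Step 1 — Resonance condition Im(Z)=0 gives ω₀ = 1/√(LC).
Step 2 — ω₀ = 1/√(0.00164·2.4e-09) = 5.04e+05 rad/s.
Step 3 — f₀ = ω₀/(2π) = 8.022e+04 Hz.

f₀ = 8.022e+04 Hz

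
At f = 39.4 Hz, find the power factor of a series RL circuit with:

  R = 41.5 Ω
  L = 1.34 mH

Step 1 — Angular frequency: ω = 2π·f = 2π·39.4 = 247.6 rad/s.
Step 2 — Component impedances:
  R: Z = R = 41.5 Ω
  L: Z = jωL = j·247.6·0.00134 = 0 + j0.3317 Ω
Step 3 — Series combination: Z_total = R + L = 41.5 + j0.3317 Ω = 41.5∠0.5° Ω.
Step 4 — Power factor: PF = cos(φ) = Re(Z)/|Z| = 41.5/41.5 = 1.
Step 5 — Type: Im(Z) = 0.3317 ⇒ lagging (phase φ = 0.5°).

PF = 1 (lagging, φ = 0.5°)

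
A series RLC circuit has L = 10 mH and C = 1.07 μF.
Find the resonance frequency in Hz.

Step 1 — Resonance condition Im(Z)=0 gives ω₀ = 1/√(LC).
Step 2 — ω₀ = 1/√(0.01·1.07e-06) = 9667 rad/s.
Step 3 — f₀ = ω₀/(2π) = 1539 Hz.

f₀ = 1539 Hz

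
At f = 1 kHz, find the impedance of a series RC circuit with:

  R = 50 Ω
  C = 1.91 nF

Step 1 — Angular frequency: ω = 2π·f = 2π·1000 = 6283 rad/s.
Step 2 — Component impedances:
  R: Z = R = 50 Ω
  C: Z = 1/(jωC) = -j/(ω·C) = 0 - j8.333e+04 Ω
Step 3 — Series combination: Z_total = R + C = 50 - j8.333e+04 Ω = 8.333e+04∠-90.0° Ω.

Z = 50 - j8.333e+04 Ω = 8.333e+04∠-90.0° Ω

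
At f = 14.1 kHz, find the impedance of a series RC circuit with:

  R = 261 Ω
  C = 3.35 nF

Step 1 — Angular frequency: ω = 2π·f = 2π·1.41e+04 = 8.859e+04 rad/s.
Step 2 — Component impedances:
  R: Z = R = 261 Ω
  C: Z = 1/(jωC) = -j/(ω·C) = 0 - j3369 Ω
Step 3 — Series combination: Z_total = R + C = 261 - j3369 Ω = 3380∠-85.6° Ω.

Z = 261 - j3369 Ω = 3380∠-85.6° Ω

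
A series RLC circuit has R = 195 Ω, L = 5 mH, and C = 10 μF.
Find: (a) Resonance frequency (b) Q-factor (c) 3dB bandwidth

Step 1 — Resonance condition Im(Z)=0 gives ω₀ = 1/√(LC).
Step 2 — ω₀ = 1/√(0.005·1e-05) = 4472 rad/s.
Step 3 — f₀ = ω₀/(2π) = 711.8 Hz.
Step 4 — Series Q: Q = ω₀L/R = 4472·0.005/195 = 0.1147.
Step 5 — 3dB bandwidth: Δω = ω₀/Q = 3.9e+04 rad/s; BW = Δω/(2π) = 6207 Hz.

(a) f₀ = 711.8 Hz  (b) Q = 0.1147  (c) BW = 6207 Hz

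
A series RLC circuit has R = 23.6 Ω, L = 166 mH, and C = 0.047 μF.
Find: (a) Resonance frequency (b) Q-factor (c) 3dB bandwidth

Step 1 — Resonance: ω₀ = 1/√(LC) = 1/√(0.166·4.7e-08) = 1.132e+04 rad/s.
Step 2 — f₀ = ω₀/(2π) = 1802 Hz.
Step 3 — Series Q: Q = ω₀L/R = 1.132e+04·0.166/23.6 = 79.63.
Step 4 — Bandwidth: Δω = ω₀/Q = 142.2 rad/s; BW = Δω/(2π) = 22.63 Hz.

(a) f₀ = 1802 Hz  (b) Q = 79.63  (c) BW = 22.63 Hz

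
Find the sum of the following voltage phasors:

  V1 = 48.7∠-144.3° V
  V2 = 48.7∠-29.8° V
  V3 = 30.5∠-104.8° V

Step 1 — Convert each phasor to rectangular form:
  V1 = 48.7·(cos(-144.3°) + j·sin(-144.3°)) = -39.55 - j28.42 V
  V2 = 48.7·(cos(-29.8°) + j·sin(-29.8°)) = 42.26 - j24.2 V
  V3 = 30.5·(cos(-104.8°) + j·sin(-104.8°)) = -7.791 - j29.49 V
Step 2 — Sum components: V_total = -5.079 - j82.11 V.
Step 3 — Convert to polar: |V_total| = 82.27 V, ∠V_total = -93.5°.

V_total = 82.27∠-93.5° V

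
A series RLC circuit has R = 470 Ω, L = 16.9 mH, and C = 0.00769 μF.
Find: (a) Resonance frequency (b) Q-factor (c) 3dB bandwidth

Step 1 — Resonance: ω₀ = 1/√(LC) = 1/√(0.0169·7.69e-09) = 8.772e+04 rad/s.
Step 2 — f₀ = ω₀/(2π) = 1.396e+04 Hz.
Step 3 — Series Q: Q = ω₀L/R = 8.772e+04·0.0169/470 = 3.154.
Step 4 — Bandwidth: Δω = ω₀/Q = 2.781e+04 rad/s; BW = Δω/(2π) = 4426 Hz.

(a) f₀ = 1.396e+04 Hz  (b) Q = 3.154  (c) BW = 4426 Hz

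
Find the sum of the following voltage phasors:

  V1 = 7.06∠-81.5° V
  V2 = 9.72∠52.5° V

Step 1 — Convert each phasor to rectangular form:
  V1 = 7.06·(cos(-81.5°) + j·sin(-81.5°)) = 1.044 - j6.982 V
  V2 = 9.72·(cos(52.5°) + j·sin(52.5°)) = 5.917 + j7.711 V
Step 2 — Sum components: V_total = 6.961 + j0.7289 V.
Step 3 — Convert to polar: |V_total| = 6.999 V, ∠V_total = 6.0°.

V_total = 6.999∠6.0° V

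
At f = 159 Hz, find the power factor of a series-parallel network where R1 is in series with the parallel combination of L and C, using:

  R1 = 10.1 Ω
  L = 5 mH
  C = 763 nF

Step 1 — Angular frequency: ω = 2π·f = 2π·159 = 999 rad/s.
Step 2 — Component impedances:
  R1: Z = R = 10.1 Ω
  L: Z = jωL = j·999·0.005 = 0 + j4.995 Ω
  C: Z = 1/(jωC) = -j/(ω·C) = 0 - j1312 Ω
Step 3 — Parallel branch: L || C = 1/(1/L + 1/C) = 0 + j5.014 Ω.
Step 4 — Series with R1: Z_total = R1 + (L || C) = 10.1 + j5.014 Ω = 11.28∠26.4° Ω.
Step 5 — Power factor: PF = cos(φ) = Re(Z)/|Z| = 10.1/11.276 = 0.8957.
Step 6 — Type: Im(Z) = 5.014 ⇒ lagging (phase φ = 26.4°).

PF = 0.8957 (lagging, φ = 26.4°)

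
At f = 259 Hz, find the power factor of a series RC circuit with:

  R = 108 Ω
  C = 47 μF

Step 1 — Angular frequency: ω = 2π·f = 2π·259 = 1627 rad/s.
Step 2 — Component impedances:
  R: Z = R = 108 Ω
  C: Z = 1/(jωC) = -j/(ω·C) = 0 - j13.07 Ω
Step 3 — Series combination: Z_total = R + C = 108 - j13.07 Ω = 108.8∠-6.9° Ω.
Step 4 — Power factor: PF = cos(φ) = Re(Z)/|Z| = 108/108.7885 = 0.9928.
Step 5 — Type: Im(Z) = -13.07 ⇒ leading (phase φ = -6.9°).

PF = 0.9928 (leading, φ = -6.9°)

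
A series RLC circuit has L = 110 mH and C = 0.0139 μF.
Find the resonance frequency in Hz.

Step 1 — Resonance condition Im(Z)=0 gives ω₀ = 1/√(LC).
Step 2 — ω₀ = 1/√(0.11·1.39e-08) = 2.557e+04 rad/s.
Step 3 — f₀ = ω₀/(2π) = 4070 Hz.

f₀ = 4070 Hz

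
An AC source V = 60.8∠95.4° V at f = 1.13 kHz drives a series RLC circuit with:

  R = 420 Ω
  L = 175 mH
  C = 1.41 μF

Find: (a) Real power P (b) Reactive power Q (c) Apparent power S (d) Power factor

Step 1 — Angular frequency: ω = 2π·f = 2π·1130 = 7100 rad/s.
Step 2 — Component impedances:
  R: Z = R = 420 Ω
  L: Z = jωL = j·7100·0.175 = 0 + j1242 Ω
  C: Z = 1/(jωC) = -j/(ω·C) = 0 - j99.89 Ω
Step 3 — Series combination: Z_total = R + L + C = 420 + j1143 Ω = 1217∠69.8° Ω.
Step 4 — Source phasor: V = 60.8∠95.4° V = -5.722 + j60.53 V.
Step 5 — Current: I = V / Z = 0.04505 + j0.02157 A = 0.04994∠25.6° A.
Step 6 — Complex power: S = V·I* = 1.048 + j2.85 VA.
Step 7 — Real power: P = Re(S) = 1.048 W.
Step 8 — Reactive power: Q = Im(S) = 2.85 VAR.
Step 9 — Apparent power: |S| = 3.037 VA.
Step 10 — Power factor: PF = P/|S| = 0.345 (lagging).

(a) P = 1.048 W  (b) Q = 2.85 VAR  (c) S = 3.037 VA  (d) PF = 0.345 (lagging)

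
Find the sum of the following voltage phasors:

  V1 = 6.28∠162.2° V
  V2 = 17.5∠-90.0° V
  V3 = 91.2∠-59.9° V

Step 1 — Convert each phasor to rectangular form:
  V1 = 6.28·(cos(162.2°) + j·sin(162.2°)) = -5.979 + j1.92 V
  V2 = 17.5·(cos(-90.0°) + j·sin(-90.0°)) = 0 - j17.5 V
  V3 = 91.2·(cos(-59.9°) + j·sin(-59.9°)) = 45.74 - j78.9 V
Step 2 — Sum components: V_total = 39.76 - j94.48 V.
Step 3 — Convert to polar: |V_total| = 102.5 V, ∠V_total = -67.2°.

V_total = 102.5∠-67.2° V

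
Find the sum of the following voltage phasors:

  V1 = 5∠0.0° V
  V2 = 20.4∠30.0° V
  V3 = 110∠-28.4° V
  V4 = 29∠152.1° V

Step 1 — Convert each phasor to rectangular form:
  V1 = 5·(cos(0.0°) + j·sin(0.0°)) = 5 V
  V2 = 20.4·(cos(30.0°) + j·sin(30.0°)) = 17.67 + j10.2 V
  V3 = 110·(cos(-28.4°) + j·sin(-28.4°)) = 96.76 - j52.32 V
  V4 = 29·(cos(152.1°) + j·sin(152.1°)) = -25.63 + j13.57 V
Step 2 — Sum components: V_total = 93.8 - j28.55 V.
Step 3 — Convert to polar: |V_total| = 98.05 V, ∠V_total = -16.9°.

V_total = 98.05∠-16.9° V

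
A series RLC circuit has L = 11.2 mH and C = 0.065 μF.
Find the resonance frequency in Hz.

Step 1 — Resonance condition Im(Z)=0 gives ω₀ = 1/√(LC).
Step 2 — ω₀ = 1/√(0.0112·6.5e-08) = 3.706e+04 rad/s.
Step 3 — f₀ = ω₀/(2π) = 5899 Hz.

f₀ = 5899 Hz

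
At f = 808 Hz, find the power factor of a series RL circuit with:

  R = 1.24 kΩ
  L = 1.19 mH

Step 1 — Angular frequency: ω = 2π·f = 2π·808 = 5077 rad/s.
Step 2 — Component impedances:
  R: Z = R = 1240 Ω
  L: Z = jωL = j·5077·0.00119 = 0 + j6.041 Ω
Step 3 — Series combination: Z_total = R + L = 1240 + j6.041 Ω = 1240∠0.3° Ω.
Step 4 — Power factor: PF = cos(φ) = Re(Z)/|Z| = 1240/1240 = 1.
Step 5 — Type: Im(Z) = 6.041 ⇒ lagging (phase φ = 0.3°).

PF = 1 (lagging, φ = 0.3°)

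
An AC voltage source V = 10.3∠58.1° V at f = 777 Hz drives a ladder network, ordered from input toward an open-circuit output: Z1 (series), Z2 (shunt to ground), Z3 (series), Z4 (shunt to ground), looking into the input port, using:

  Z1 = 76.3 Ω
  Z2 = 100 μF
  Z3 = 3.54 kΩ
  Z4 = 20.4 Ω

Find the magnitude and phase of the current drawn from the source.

Step 1 — Angular frequency: ω = 2π·f = 2π·777 = 4882 rad/s.
Step 2 — Component impedances:
  Z1: Z = R = 76.3 Ω
  Z2: Z = 1/(jωC) = -j/(ω·C) = 0 - j2.048 Ω
  Z3: Z = R = 3540 Ω
  Z4: Z = R = 20.4 Ω
Step 3 — Ladder network (open output): work backward from the far end, alternating series and parallel combinations. Z_in = 76.3 - j2.048 Ω = 76.33∠-1.5° Ω.
Step 4 — Source phasor: V = 10.3∠58.1° V = 5.443 + j8.744 V.
Step 5 — Ohm's law: I = V / Z_total = (5.443 + j8.744) / (76.3 - j2.048) = 0.06821 + j0.1164 A.
Step 6 — Convert to polar: |I| = 0.1349 A, ∠I = 59.6°.

I = 0.1349∠59.6° A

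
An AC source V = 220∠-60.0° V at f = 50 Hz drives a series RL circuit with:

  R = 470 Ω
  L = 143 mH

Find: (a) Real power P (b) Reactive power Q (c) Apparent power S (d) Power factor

Step 1 — Angular frequency: ω = 2π·f = 2π·50 = 314.2 rad/s.
Step 2 — Component impedances:
  R: Z = R = 470 Ω
  L: Z = jωL = j·314.2·0.143 = 0 + j44.92 Ω
Step 3 — Series combination: Z_total = R + L = 470 + j44.92 Ω = 472.1∠5.5° Ω.
Step 4 — Source phasor: V = 220∠-60.0° V = 110 - j190.5 V.
Step 5 — Current: I = V / Z = 0.1935 - j0.4239 A = 0.466∠-65.5° A.
Step 6 — Complex power: S = V·I* = 102 + j9.754 VA.
Step 7 — Real power: P = Re(S) = 102 W.
Step 8 — Reactive power: Q = Im(S) = 9.754 VAR.
Step 9 — Apparent power: |S| = 102.5 VA.
Step 10 — Power factor: PF = P/|S| = 0.9955 (lagging).

(a) P = 102 W  (b) Q = 9.754 VAR  (c) S = 102.5 VA  (d) PF = 0.9955 (lagging)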